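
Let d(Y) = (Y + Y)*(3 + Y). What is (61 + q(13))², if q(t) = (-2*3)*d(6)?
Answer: 344569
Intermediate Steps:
d(Y) = 2*Y*(3 + Y) (d(Y) = (2*Y)*(3 + Y) = 2*Y*(3 + Y))
q(t) = -648 (q(t) = (-2*3)*(2*6*(3 + 6)) = -12*6*9 = -6*108 = -648)
(61 + q(13))² = (61 - 648)² = (-587)² = 344569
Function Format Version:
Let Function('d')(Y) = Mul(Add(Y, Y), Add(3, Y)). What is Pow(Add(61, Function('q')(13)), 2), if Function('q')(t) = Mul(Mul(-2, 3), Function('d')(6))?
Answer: 344569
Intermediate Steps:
Function('d')(Y) = Mul(2, Y, Add(3, Y)) (Function('d')(Y) = Mul(Mul(2, Y), Add(3, Y)) = Mul(2, Y, Add(3, Y)))
Function('q')(t) = -648 (Function('q')(t) = Mul(Mul(-2, 3), Mul(2, 6, Add(3, 6))) = Mul(-6, Mul(2, 6, 9)) = Mul(-6, 108) = -648)
Pow(Add(61, Function('q')(13)), 2) = Pow(Add(61, -648), 2) = Pow(-587, 2) = 344569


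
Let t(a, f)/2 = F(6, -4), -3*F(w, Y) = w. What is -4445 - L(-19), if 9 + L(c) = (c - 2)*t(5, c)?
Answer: -4520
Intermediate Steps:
F(w, Y) = -w/3
t(a, f) = -4 (t(a, f) = 2*(-⅓*6) = 2*(-2) = -4)
L(c) = -1 - 4*c (L(c) = -9 + (c - 2)*(-4) = -9 + (-2 + c)*(-4) = -9 + (8 - 4*c) = -1 - 4*c)
-4445 - L(-19) = -4445 - (-1 - 4*(-19)) = -4445 - (-1 + 76) = -4445 - 1*75 = -4445 - 75 = -4520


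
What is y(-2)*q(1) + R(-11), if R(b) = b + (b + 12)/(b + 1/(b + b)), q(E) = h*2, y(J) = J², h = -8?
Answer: -18247/243 ≈ -75.091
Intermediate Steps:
q(E) = -16 (q(E) = -8*2 = -16)
R(b) = b + (12 + b)/(b + 1/(2*b))
y(-2)*q(1) + R(-11) = (-2)²*(-16) - 11*(25 + 2*(-11) + 2*(-11)²)/(1 + 2*(-11)²) = 4*(-16) - 11*(25 - 22 + 2*121)/(1 + 2*121) = -64 - 11*(25 - 22 + 242)/(1 + 242) = -64 - 11*245/243 = -64 - 11*1/243*245 = -64 - 2695/243 = -18247/243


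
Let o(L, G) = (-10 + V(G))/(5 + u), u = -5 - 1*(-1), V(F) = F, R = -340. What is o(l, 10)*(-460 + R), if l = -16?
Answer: 0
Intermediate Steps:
u = -4 (u = -5 + 1 = -4)
o(L, G) = -10 + G (o(L, G) = (-10 + G)/(5 - 4) = (-10 + G)/1 = (-10 + G)*1 = -10 + G)
o(l, 10)*(-460 + R) = (-10 + 10)*(-460 - 340) = 0*(-800) = 0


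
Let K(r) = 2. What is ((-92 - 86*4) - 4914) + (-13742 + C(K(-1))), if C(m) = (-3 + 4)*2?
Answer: -19090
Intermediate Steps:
C(m) = 2 (C(m) = 1*2 = 2)
((-92 - 86*4) - 4914) + (-13742 + C(K(-1))) = ((-92 - 86*4) - 4914) + (-13742 + 2) = ((-92 - 344) - 4914) - 13740 = (-436 - 4914) - 13740 = -5350 - 13740 = -19090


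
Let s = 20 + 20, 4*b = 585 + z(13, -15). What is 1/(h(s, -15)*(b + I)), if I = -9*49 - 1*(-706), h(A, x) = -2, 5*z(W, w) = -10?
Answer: -2/1643 ≈ -0.0012173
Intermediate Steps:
z(W, w) = -2 (z(W, w) = (⅕)*(-10) = -2)
b = 583/4 (b = (585 - 2)/4 = (¼)*583 = 583/4 ≈ 145.75)
s = 40
I = 265 (I = -441 + 706 = 265)
1/(h(s, -15)*(b + I)) = 1/(-2*(583/4 + 265)) = 1/(-2*1643/4) = 1/(-1643/2) = -2/1643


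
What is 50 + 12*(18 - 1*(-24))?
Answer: 554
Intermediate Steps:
50 + 12*(18 - 1*(-24)) = 50 + 12*(18 + 24) = 50 + 12*42 = 50 + 504 = 554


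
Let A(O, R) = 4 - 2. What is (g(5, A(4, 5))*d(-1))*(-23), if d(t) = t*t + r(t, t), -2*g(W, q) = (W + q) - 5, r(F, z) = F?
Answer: 0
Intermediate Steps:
A(O, R) = 2
g(W, q) = 5/2 - W/2 - q/2 (g(W, q) = -((W + q) - 5)/2 = -(-5 + W + q)/2 = 5/2 - W/2 - q/2)
d(t) = t + t**2 (d(t) = t*t + t = t**2 + t = t + t**2)
(g(5, A(4, 5))*d(-1))*(-23) = ((5/2 - 1/2*5 - 1/2*2)*(-(1 - 1)))*(-23) = ((5/2 - 5/2 - 1)*(-1*0))*(-23) = -1*0*(-23) = 0*(-23) = 0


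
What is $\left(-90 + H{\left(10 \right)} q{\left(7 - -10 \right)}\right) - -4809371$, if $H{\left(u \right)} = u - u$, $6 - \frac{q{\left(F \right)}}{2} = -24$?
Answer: $4809281$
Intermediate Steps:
$q{\left(F \right)} = 60$ ($q{\left(F \right)} = 12 - -48 = 12 + 48 = 60$)
$H{\left(u \right)} = 0$
$\left(-90 + H{\left(10 \right)} q{\left(7 - -10 \right)}\right) - -4809371 = \left(-90 + 0 \cdot 60\right) - -4809371 = \left(-90 + 0\right) + 4809371 = -90 + 4809371 = 4809281$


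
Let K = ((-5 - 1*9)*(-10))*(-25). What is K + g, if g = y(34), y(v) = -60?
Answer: -3560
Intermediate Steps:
g = -60
K = -3500 (K = ((-5 - 9)*(-10))*(-25) = -14*(-10)*(-25) = 140*(-25) = -3500)
K + g = -3500 - 60 = -3560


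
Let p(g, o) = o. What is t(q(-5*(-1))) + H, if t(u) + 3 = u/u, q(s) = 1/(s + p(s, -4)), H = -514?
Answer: -516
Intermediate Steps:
q(s) = 1/(-4 + s) (q(s) = 1/(s - 4) = 1/(-4 + s))
t(u) = -2 (t(u) = -3 + u/u = -3 + 1 = -2)
t(q(-5*(-1))) + H = -2 - 514 = -516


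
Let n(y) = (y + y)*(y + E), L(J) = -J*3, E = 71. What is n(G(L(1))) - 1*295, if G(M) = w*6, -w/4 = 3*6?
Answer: 311609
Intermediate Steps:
L(J) = -3*J
w = -72 (w = -12*6 = -4*18 = -72)
G(M) = -432 (G(M) = -72*6 = -432)
n(y) = 2*y*(71 + y) (n(y) = (y + y)*(y + 71) = (2*y)*(71 + y) = 2*y*(71 + y))
n(G(L(1))) - 1*295 = 2*(-432)*(71 - 432) - 1*295 = 2*(-432)*(-361) - 295 = 311904 - 295 = 311609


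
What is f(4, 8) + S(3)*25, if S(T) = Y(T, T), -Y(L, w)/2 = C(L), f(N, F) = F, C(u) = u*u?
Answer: -442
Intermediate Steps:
C(u) = u²
Y(L, w) = -2*L²
S(T) = -2*T²
f(4, 8) + S(3)*25 = 8 - 2*3²*25 = 8 - 2*9*25 = 8 - 18*25 = 8 - 450 = -442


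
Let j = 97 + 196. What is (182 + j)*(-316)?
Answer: -150100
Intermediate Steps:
j = 293
(182 + j)*(-316) = (182 + 293)*(-316) = 475*(-316) = -150100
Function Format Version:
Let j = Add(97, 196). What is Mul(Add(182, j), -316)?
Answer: -150100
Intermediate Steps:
j = 293
Mul(Add(182, j), -316) = Mul(Add(182, 293), -316) = Mul(475, -316) = -150100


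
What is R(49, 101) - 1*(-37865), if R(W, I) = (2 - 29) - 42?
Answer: 37796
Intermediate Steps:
R(W, I) = -69 (R(W, I) = -27 - 42 = -69)
R(49, 101) - 1*(-37865) = -69 - 1*(-37865) = -69 + 37865 = 37796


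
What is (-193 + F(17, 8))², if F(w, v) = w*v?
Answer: 3249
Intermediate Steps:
F(w, v) = v*w
(-193 + F(17, 8))² = (-193 + 8*17)² = (-193 + 136)² = (-57)² = 3249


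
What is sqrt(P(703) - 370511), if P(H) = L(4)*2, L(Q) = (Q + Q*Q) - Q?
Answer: I*sqrt(370479) ≈ 608.67*I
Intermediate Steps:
L(Q) = Q**2 (L(Q) = (Q + Q**2) - Q = Q**2)
P(H) = 32 (P(H) = 4**2*2 = 16*2 = 32)
sqrt(P(703) - 370511) = sqrt(32 - 370511) = sqrt(-370479) = I*sqrt(370479)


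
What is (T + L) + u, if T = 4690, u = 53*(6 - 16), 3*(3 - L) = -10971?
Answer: 7820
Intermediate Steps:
L = 3660 (L = 3 - 1/3*(-10971) = 3 + 3657 = 3660)
u = -530 (u = 53*(-10) = -530)
(T + L) + u = (4690 + 3660) - 530 = 8350 - 530 = 7820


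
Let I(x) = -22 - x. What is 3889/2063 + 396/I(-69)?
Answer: 999731/96961 ≈ 10.311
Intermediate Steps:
3889/2063 + 396/I(-69) = 3889/2063 + 396/(-22 - 1*(-69)) = 3889*(1/2063) + 396/(-22 + 69) = 3889/2063 + 396/47 = 999731/96961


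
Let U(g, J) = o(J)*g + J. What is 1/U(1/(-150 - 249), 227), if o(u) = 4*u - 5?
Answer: 19/4270 ≈ 0.0044497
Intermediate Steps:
o(u) = -5 + 4*u
U(g, J) = J + g*(-5 + 4*J) (U(g, J) = (-5 + 4*J)*g + J = g*(-5 + 4*J) + J = J + g*(-5 + 4*J))
1/U(1/(-150 - 249), 227) = 1/(227 + (-5 + 4*227)/(-150 - 249)) = 1/(227 + (-5 + 908)/(-399)) = 1/(227 - 1/399*903) = 1/(227 - 43/19) = 1/(4270/19) = 19/4270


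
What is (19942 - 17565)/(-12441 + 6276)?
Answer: -2377/6165 ≈ -0.38556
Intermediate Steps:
(19942 - 17565)/(-12441 + 6276) = 2377/(-6165) = 2377*(-1/6165) = -2377/6165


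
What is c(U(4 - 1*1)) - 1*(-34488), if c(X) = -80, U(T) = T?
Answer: 34408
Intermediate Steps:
c(U(4 - 1*1)) - 1*(-34488) = -80 - 1*(-34488) = -80 + 34488 = 34408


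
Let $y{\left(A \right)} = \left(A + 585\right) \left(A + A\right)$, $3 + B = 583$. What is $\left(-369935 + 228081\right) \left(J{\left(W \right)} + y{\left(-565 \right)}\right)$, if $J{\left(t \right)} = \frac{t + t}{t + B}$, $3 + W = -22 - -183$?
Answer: $\frac{1182954834668}{369} \approx 3.2058 \cdot 10^{9}$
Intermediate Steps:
$B = 580$ ($B = -3 + 583 = 580$)
$W = 158$ ($W = -3 - -161 = -3 + \left(-22 + 183\right) = -3 + 161 = 158$)
$y{\left(A \right)} = 2 A \left(585 + A\right)$ ($y{\left(A \right)} = \left(585 + A\right) 2 A = 2 A \left(585 + A\right)$)
$J{\left(t \right)} = \frac{2 t}{580 + t}$ ($J{\left(t \right)} = \frac{t + t}{t + 580} = \frac{2 t}{580 + t}$)
$\left(-369935 + 228081\right) \left(J{\left(W \right)} + y{\left(-565 \right)}\right) = \left(-369935 + 228081\right) \left(2 \cdot 158 \frac{1}{580 + 158} + 2 \left(-565\right) \left(585 - 565\right)\right) = - 141854 \left(2 \cdot 158 \cdot \frac{1}{738} + 2 \left(-565\right) 20\right) = - 141854 \left(2 \cdot 158 \cdot \frac{1}{738} - 22600\right) = - 141854 \left(\frac{158}{369} - 22600\right) = \left(-141854\right) \left(- \frac{8339242}{369}\right) = \frac{1182954834668}{369}$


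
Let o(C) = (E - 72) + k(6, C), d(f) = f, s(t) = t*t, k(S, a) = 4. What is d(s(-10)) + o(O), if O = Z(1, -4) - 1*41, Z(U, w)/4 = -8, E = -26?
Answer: 6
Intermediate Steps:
Z(U, w) = -32 (Z(U, w) = 4*(-8) = -32)
s(t) = t²
O = -73 (O = -32 - 1*41 = -32 - 41 = -73)
o(C) = -94 (o(C) = (-26 - 72) + 4 = -98 + 4 = -94)
d(s(-10)) + o(O) = (-10)² - 94 = 100 - 94 = 6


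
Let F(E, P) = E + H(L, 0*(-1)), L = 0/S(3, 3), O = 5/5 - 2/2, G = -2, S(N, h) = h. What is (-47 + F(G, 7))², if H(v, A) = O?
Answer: 2401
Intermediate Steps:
O = 0 (O = 5*(⅕) - 2*½ = 1 - 1 = 0)
L = 0 (L = 0/3 = 0*(⅓) = 0)
H(v, A) = 0
F(E, P) = E (F(E, P) = E + 0 = E)
(-47 + F(G, 7))² = (-47 - 2)² = (-49)² = 2401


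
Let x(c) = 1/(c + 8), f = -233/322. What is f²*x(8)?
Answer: 54289/1658944 ≈ 0.032725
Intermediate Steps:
f = -233/322 (f = -233*1/322 = -233/322 ≈ -0.72360)
x(c) = 1/(8 + c)
f²*x(8) = (-233/322)²/(8 + 8) = (54289/103684)/16 = (54289/103684)*(1/16) = 54289/1658944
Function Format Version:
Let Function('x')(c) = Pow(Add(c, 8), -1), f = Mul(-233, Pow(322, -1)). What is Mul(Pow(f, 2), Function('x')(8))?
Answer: Rational(54289, 1658944) ≈ 0.032725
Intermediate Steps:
f = Rational(-233, 322) (f = Mul(-233, Rational(1, 322)) = Rational(-233, 322) ≈ -0.72360)
Function('x')(c) = Pow(Add(8, c), -1)
Mul(Pow(f, 2), Function('x')(8)) = Mul(Pow(Rational(-233, 322), 2), Pow(Add(8, 8), -1)) = Mul(Rational(54289, 103684), Pow(16, -1)) = Mul(Rational(54289, 103684), Rational(1, 16)) = Rational(54289, 1658944)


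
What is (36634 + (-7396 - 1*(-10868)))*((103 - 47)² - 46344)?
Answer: -1732900048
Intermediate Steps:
(36634 + (-7396 - 1*(-10868)))*((103 - 47)² - 46344) = (36634 + (-7396 + 10868))*(56² - 46344) = (36634 + 3472)*(3136 - 46344) = 40106*(-43208) = -1732900048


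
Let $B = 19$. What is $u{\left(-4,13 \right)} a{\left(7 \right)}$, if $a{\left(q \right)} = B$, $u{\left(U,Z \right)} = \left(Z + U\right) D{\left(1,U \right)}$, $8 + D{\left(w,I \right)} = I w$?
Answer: $-2052$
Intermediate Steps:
$D{\left(w,I \right)} = -8 + I w$
$u{\left(U,Z \right)} = \left(-8 + U\right) \left(U + Z\right)$ ($u{\left(U,Z \right)} = \left(Z + U\right) \left(-8 + U 1\right) = \left(U + Z\right) \left(-8 + U\right) = \left(-8 + U\right) \left(U + Z\right)$)
$a{\left(q \right)} = 19$
$u{\left(-4,13 \right)} a{\left(7 \right)} = \left(-8 - 4\right) \left(-4 + 13\right) 19 = \left(-12\right) 9 \cdot 19 = \left(-108\right) 19 = -2052$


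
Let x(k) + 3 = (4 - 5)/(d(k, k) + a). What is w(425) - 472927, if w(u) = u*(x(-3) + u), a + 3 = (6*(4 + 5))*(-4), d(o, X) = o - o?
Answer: -64292938/219 ≈ -2.9358e+5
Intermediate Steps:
d(o, X) = 0
a = -219 (a = -3 + (6*(4 + 5))*(-4) = -3 + (6*9)*(-4) = -3 + 54*(-4) = -3 - 216 = -219)
x(k) = -656/219 (x(k) = -3 + (4 - 5)/(0 - 219) = -3 - 1/(-219) = -3 - 1*(-1/219) = -3 + 1/219 = -656/219)
w(u) = u*(-656/219 + u)
w(425) - 472927 = (1/219)*425*(-656 + 219*425) - 472927 = (1/219)*425*(-656 + 93075) - 472927 = (1/219)*425*92419 - 472927 = 39278075/219 - 472927 = -64292938/219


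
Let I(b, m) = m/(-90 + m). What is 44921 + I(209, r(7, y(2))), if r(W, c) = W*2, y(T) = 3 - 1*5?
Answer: 1706991/38 ≈ 44921.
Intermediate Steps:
y(T) = -2 (y(T) = 3 - 5 = -2)
r(W, c) = 2*W
44921 + I(209, r(7, y(2))) = 44921 + (2*7)/(-90 + 2*7) = 44921 + 14/(-90 + 14) = 44921 + 14/(-76) = 44921 + 14*(-1/76) = 44921 - 7/38 = 1706991/38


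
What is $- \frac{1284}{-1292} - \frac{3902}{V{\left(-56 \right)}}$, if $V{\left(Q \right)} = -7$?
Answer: $\frac{1262593}{2261} \approx 558.42$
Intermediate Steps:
$- \frac{1284}{-1292} - \frac{3902}{V{\left(-56 \right)}} = - \frac{1284}{-1292} - \frac{3902}{-7} = \left(-1284\right) \left(- \frac{1}{1292}\right) - - \frac{3902}{7} = \frac{321}{323} + \frac{3902}{7} = \frac{1262593}{2261}$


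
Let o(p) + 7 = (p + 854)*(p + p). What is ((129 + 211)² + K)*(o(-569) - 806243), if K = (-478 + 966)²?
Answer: -399935891520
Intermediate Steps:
o(p) = -7 + 2*p*(854 + p) (o(p) = -7 + (p + 854)*(p + p) = -7 + (854 + p)*(2*p) = -7 + 2*p*(854 + p))
K = 238144 (K = 488² = 238144)
((129 + 211)² + K)*(o(-569) - 806243) = ((129 + 211)² + 238144)*((-7 + 2*(-569)² + 1708*(-569)) - 806243) = (340² + 238144)*((-7 + 2*323761 - 971852) - 806243) = (115600 + 238144)*((-7 + 647522 - 971852) - 806243) = 353744*(-324337 - 806243) = 353744*(-1130580) = -399935891520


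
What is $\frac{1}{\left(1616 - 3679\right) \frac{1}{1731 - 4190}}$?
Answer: $\frac{2459}{2063} \approx 1.192$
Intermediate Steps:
$\frac{1}{\left(1616 - 3679\right) \frac{1}{1731 - 4190}} = \frac{1}{\left(-2063\right) \frac{1}{-2459}} = \frac{1}{\left(-2063\right) \left(- \frac{1}{2459}\right)} = \frac{1}{\frac{2063}{2459}} = \frac{2459}{2063}$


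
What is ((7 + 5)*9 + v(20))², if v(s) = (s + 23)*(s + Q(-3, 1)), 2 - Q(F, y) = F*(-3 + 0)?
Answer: 444889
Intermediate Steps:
Q(F, y) = 2 + 3*F (Q(F, y) = 2 - F*(-3 + 0) = 2 - F*(-3) = 2 - (-3)*F = 2 + 3*F)
v(s) = (-7 + s)*(23 + s) (v(s) = (s + 23)*(s + (2 + 3*(-3))) = (23 + s)*(s + (2 - 9)) = (23 + s)*(s - 7) = (23 + s)*(-7 + s) = (-7 + s)*(23 + s))
((7 + 5)*9 + v(20))² = ((7 + 5)*9 + (-161 + 20² + 16*20))² = (12*9 + (-161 + 400 + 320))² = (108 + 559)² = 667² = 444889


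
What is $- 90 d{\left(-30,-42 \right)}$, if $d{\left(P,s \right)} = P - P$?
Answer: $0$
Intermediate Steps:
$d{\left(P,s \right)} = 0$
$- 90 d{\left(-30,-42 \right)} = \left(-90\right) 0 = 0$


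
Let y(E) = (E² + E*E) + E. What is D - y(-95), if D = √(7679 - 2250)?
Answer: -17955 + √5429 ≈ -17881.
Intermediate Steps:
D = √5429 ≈ 73.682
y(E) = E + 2*E² (y(E) = (E² + E²) + E = 2*E² + E = E + 2*E²)
D - y(-95) = √5429 - (-95)*(1 + 2*(-95)) = √5429 - (-95)*(1 - 190) = √5429 - (-95)*(-189) = √5429 - 1*17955 = √5429 - 17955 = -17955 + √5429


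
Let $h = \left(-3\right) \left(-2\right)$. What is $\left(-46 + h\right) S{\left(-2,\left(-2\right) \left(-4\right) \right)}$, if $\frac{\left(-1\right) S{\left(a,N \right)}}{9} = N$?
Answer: $2880$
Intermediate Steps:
$S{\left(a,N \right)} = - 9 N$
$h = 6$
$\left(-46 + h\right) S{\left(-2,\left(-2\right) \left(-4\right) \right)} = \left(-46 + 6\right) \left(- 9 \left(\left(-2\right) \left(-4\right)\right)\right) = - 40 \left(\left(-9\right) 8\right) = \left(-40\right) \left(-72\right) = 2880$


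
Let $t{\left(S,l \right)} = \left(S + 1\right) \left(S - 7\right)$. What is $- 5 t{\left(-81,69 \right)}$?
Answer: $-35200$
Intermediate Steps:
$t{\left(S,l \right)} = \left(1 + S\right) \left(-7 + S\right)$
$- 5 t{\left(-81,69 \right)} = - 5 \left(-7 + \left(-81\right)^{2} - -486\right) = - 5 \left(-7 + 6561 + 486\right) = \left(-5\right) 7040 = -35200$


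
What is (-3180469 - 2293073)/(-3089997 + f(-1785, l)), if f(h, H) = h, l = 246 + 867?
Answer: 912257/515297 ≈ 1.7704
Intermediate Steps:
l = 1113
(-3180469 - 2293073)/(-3089997 + f(-1785, l)) = (-3180469 - 2293073)/(-3089997 - 1785) = -5473542/(-3091782) = -5473542*(-1/3091782) = 912257/515297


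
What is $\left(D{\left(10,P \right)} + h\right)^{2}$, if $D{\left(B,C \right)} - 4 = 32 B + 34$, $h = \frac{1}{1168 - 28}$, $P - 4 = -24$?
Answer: $\frac{166562750641}{1299600} \approx 1.2816 \cdot 10^{5}$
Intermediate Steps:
$P = -20$ ($P = 4 - 24 = -20$)
$h = \frac{1}{1140} \approx 0.00087719$
$D{\left(B,C \right)} = 38 + 32 B$ ($D{\left(B,C \right)} = 4 + \left(32 B + 34\right) = 4 + \left(34 + 32 B\right) = 38 + 32 B$)
$\left(D{\left(10,P \right)} + h\right)^{2} = \left(\left(38 + 32 \cdot 10\right) + \frac{1}{1140}\right)^{2} = \left(\left(38 + 320\right) + \frac{1}{1140}\right)^{2} = \left(358 + \frac{1}{1140}\right)^{2} = \left(\frac{408121}{1140}\right)^{2} = \frac{166562750641}{1299600}$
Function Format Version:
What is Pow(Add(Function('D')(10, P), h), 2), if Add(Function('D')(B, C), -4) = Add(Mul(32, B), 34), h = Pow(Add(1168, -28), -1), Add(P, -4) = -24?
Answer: Rational(166562750641, 1299600) ≈ 1.2816e+5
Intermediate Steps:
P = -20 (P = Add(4, -24) = -20)
h = Rational(1, 1140) (h = Pow(1140, -1) = Rational(1, 1140) ≈ 0.00087719)
Function('D')(B, C) = Add(38, Mul(32, B)) (Function('D')(B, C) = Add(4, Add(Mul(32, B), 34)) = Add(4, Add(34, Mul(32, B))) = Add(38, Mul(32, B)))
Pow(Add(Function('D')(10, P), h), 2) = Pow(Add(Add(38, Mul(32, 10)), Rational(1, 1140)), 2) = Pow(Add(Add(38, 320), Rational(1, 1140)), 2) = Pow(Add(358, Rational(1, 1140)), 2) = Pow(Rational(408121, 1140), 2) = Rational(166562750641, 1299600)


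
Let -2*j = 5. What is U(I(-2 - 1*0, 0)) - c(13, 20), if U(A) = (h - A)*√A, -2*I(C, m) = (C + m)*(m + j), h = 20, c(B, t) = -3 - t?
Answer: 23 + 45*I*√10/4 ≈ 23.0 + 35.576*I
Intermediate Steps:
j = -5/2 (j = -½*5 = -5/2 ≈ -2.5000)
I(C, m) = -(-5/2 + m)*(C + m)/2 (I(C, m) = -(C + m)*(m - 5/2)/2 = -(C + m)*(-5/2 + m)/2 = -(-5/2 + m)*(C + m)/2)
U(A) = √A*(20 - A) (U(A) = (20 - A)*√A = √A*(20 - A))
U(I(-2 - 1*0, 0)) - c(13, 20) = √(-½*0² + 5*(-2 - 1*0)/4 + (5/4)*0 - ½*(-2 - 1*0)*0)*(20 - (-½*0² + 5*(-2 - 1*0)/4 + (5/4)*0 - ½*(-2 - 1*0)*0)) - (-3 - 1*20) = √(-½*0 + 5*(-2 + 0)/4 + 0 - ½*(-2 + 0)*0)*(20 - (-½*0 + 5*(-2 + 0)/4 + 0 - ½*(-2 + 0)*0)) - (-3 - 20) = √(0 + (5/4)*(-2) + 0 - ½*(-2)*0)*(20 - (0 + (5/4)*(-2) + 0 - ½*(-2)*0)) - 1*(-23) = √(0 - 5/2 + 0 + 0)*(20 - (0 - 5/2 + 0 + 0)) + 23 = √(-5/2)*(20 - 1*(-5/2)) + 23 = (I*√10/2)*(20 + 5/2) + 23 = (I*√10/2)*(45/2) + 23 = 45*I*√10/4 + 23 = 23 + 45*I*√10/4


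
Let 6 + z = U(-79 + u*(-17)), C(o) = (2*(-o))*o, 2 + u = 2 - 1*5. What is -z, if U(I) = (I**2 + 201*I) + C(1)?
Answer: -1234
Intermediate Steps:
u = -5 (u = -2 + (2 - 1*5) = -2 + (2 - 5) = -2 - 3 = -5)
C(o) = -2*o**2 (C(o) = (-2*o)*o = -2*o**2)
U(I) = -2 + I**2 + 201*I (U(I) = (I**2 + 201*I) - 2*1**2 = (I**2 + 201*I) - 2*1 = (I**2 + 201*I) - 2 = -2 + I**2 + 201*I)
z = 1234 (z = -6 + (-2 + (-79 - 5*(-17))**2 + 201*(-79 - 5*(-17))) = -6 + (-2 + (-79 + 85)**2 + 201*(-79 + 85)) = -6 + (-2 + 6**2 + 201*6) = -6 + (-2 + 36 + 1206) = -6 + 1240 = 1234)
-z = -1*1234 = -1234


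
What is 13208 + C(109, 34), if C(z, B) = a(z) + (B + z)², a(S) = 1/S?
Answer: 3668614/109 ≈ 33657.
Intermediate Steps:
C(z, B) = 1/z + (B + z)²
13208 + C(109, 34) = 13208 + (1/109 + (34 + 109)²) = 13208 + (1/109 + 143²) = 13208 + (1/109 + 20449) = 13208 + 2228942/109 = 3668614/109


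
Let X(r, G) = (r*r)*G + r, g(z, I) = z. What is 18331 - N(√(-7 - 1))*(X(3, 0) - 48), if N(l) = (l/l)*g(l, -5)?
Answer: 18331 + 90*I*√2 ≈ 18331.0 + 127.28*I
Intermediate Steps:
X(r, G) = r + G*r² (X(r, G) = r²*G + r = G*r² + r = r + G*r²)
N(l) = l (N(l) = (l/l)*l = 1*l = l)
18331 - N(√(-7 - 1))*(X(3, 0) - 48) = 18331 - √(-7 - 1)*(3*(1 + 0*3) - 48) = 18331 - √(-8)*(3*(1 + 0) - 48) = 18331 - 2*I*√2*(3*1 - 48) = 18331 - 2*I*√2*(3 - 48) = 18331 - 2*I*√2*(-45) = 18331 - (-90)*I*√2 = 18331 + 90*I*√2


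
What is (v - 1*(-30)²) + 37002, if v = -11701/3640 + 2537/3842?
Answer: 252423208599/6992440 ≈ 36099.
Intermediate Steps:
v = -17860281/6992440 (v = -11701*1/3640 + 2537*(1/3842) = -11701/3640 + 2537/3842 = -17860281/6992440 ≈ -2.5542)
(v - 1*(-30)²) + 37002 = (-17860281/6992440 - 1*(-30)²) + 37002 = (-17860281/6992440 - 1*900) + 37002 = (-17860281/6992440 - 900) + 37002 = -6311056281/6992440 + 37002 = 252423208599/6992440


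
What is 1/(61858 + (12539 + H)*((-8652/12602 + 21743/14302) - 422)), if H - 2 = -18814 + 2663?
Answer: 45058451/71294557479623 ≈ 6.3200e-7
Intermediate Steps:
H = -16149 (H = 2 + (-18814 + 2663) = 2 - 16151 = -16149)
1/(61858 + (12539 + H)*((-8652/12602 + 21743/14302) - 422)) = 1/(61858 + (12539 - 16149)*((-8652/12602 + 21743/14302) - 422)) = 1/(61858 - 3610*((-8652*1/12602 + 21743*(1/14302)) - 422)) = 1/(61858 - 3610*((-4326/6301 + 21743/14302) - 422)) = 1/(61858 - 3610*(75132191/90116902 - 422)) = 1/(61858 - 3610*(-37954200453/90116902)) = 1/(61858 + 68507331817665/45058451) = 1/(71294557479623/45058451) = 45058451/71294557479623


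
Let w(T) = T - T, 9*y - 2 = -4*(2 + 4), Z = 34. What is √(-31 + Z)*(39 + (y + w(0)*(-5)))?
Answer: 329*√3/9 ≈ 63.316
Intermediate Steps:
y = -22/9 (y = 2/9 + (-4*(2 + 4))/9 = 2/9 + (-4*6)/9 = 2/9 + (⅑)*(-24) = 2/9 - 8/3 = -22/9 ≈ -2.4444)
w(T) = 0
√(-31 + Z)*(39 + (y + w(0)*(-5))) = √(-31 + 34)*(39 + (-22/9 + 0*(-5))) = √3*(39 + (-22/9 + 0)) = √3*(39 - 22/9) = √3*(329/9) = 329*√3/9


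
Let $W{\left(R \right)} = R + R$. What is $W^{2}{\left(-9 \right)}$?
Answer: $324$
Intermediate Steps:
$W{\left(R \right)} = 2 R$
$W^{2}{\left(-9 \right)} = \left(2 \left(-9\right)\right)^{2} = \left(-18\right)^{2} = 324$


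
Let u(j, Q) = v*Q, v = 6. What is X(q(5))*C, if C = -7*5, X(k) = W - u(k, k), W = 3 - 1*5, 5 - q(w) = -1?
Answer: 1330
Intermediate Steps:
q(w) = 6 (q(w) = 5 - 1*(-1) = 5 + 1 = 6)
W = -2 (W = 3 - 5 = -2)
u(j, Q) = 6*Q
X(k) = -2 - 6*k
C = -35
X(q(5))*C = (-2 - 6*6)*(-35) = (-2 - 36)*(-35) = -38*(-35) = 1330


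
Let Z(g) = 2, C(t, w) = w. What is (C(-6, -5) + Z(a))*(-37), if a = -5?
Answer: 111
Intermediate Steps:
(C(-6, -5) + Z(a))*(-37) = (-5 + 2)*(-37) = -3*(-37) = 111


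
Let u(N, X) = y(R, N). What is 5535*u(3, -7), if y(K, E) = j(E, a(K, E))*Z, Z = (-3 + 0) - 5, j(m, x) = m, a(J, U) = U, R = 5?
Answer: -132840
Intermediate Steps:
Z = -8 (Z = -3 - 5 = -8)
y(K, E) = -8*E (y(K, E) = E*(-8) = -8*E)
u(N, X) = -8*N
5535*u(3, -7) = 5535*(-8*3) = 5535*(-24) = -132840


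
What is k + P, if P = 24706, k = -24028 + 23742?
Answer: 24420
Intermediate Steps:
k = -286
k + P = -286 + 24706 = 24420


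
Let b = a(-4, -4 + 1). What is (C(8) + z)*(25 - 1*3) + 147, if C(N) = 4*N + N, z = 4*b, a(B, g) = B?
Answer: 675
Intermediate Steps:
b = -4
z = -16 (z = 4*(-4) = -16)
C(N) = 5*N
(C(8) + z)*(25 - 1*3) + 147 = (5*8 - 16)*(25 - 1*3) + 147 = (40 - 16)*(25 - 3) + 147 = 24*22 + 147 = 528 + 147 = 675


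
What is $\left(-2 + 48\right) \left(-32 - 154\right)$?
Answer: $-8556$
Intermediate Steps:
$\left(-2 + 48\right) \left(-32 - 154\right) = 46 \left(-186\right) = -8556$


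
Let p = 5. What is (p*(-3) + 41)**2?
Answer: 676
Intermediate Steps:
(p*(-3) + 41)**2 = (5*(-3) + 41)**2 = (-15 + 41)**2 = 26**2 = 676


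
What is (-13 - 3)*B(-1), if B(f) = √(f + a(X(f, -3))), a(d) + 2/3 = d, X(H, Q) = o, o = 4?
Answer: -16*√21/3 ≈ -24.440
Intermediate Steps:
X(H, Q) = 4
a(d) = -⅔ + d
B(f) = √(10/3 + f) (B(f) = √(f + (-⅔ + 4)) = √(f + 10/3) = √(10/3 + f))
(-13 - 3)*B(-1) = (-13 - 3)*(√(30 + 9*(-1))/3) = -16*√(30 - 9)/3 = -16*√21/3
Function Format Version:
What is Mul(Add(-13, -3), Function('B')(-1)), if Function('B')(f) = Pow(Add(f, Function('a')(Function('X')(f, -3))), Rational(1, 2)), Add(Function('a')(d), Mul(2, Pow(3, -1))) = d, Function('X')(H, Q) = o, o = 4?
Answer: Mul(Rational(-16, 3), Pow(21, Rational(1, 2))) ≈ -24.440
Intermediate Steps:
Function('X')(H, Q) = 4
Function('a')(d) = Add(Rational(-2, 3), d)
Function('B')(f) = Pow(Add(Rational(10, 3), f), Rational(1, 2)) (Function('B')(f) = Pow(Add(f, Add(Rational(-2, 3), 4)), Rational(1, 2)) = Pow(Add(f, Rational(10, 3)), Rational(1, 2)) = Pow(Add(Rational(10, 3), f), Rational(1, 2)))
Mul(Add(-13, -3), Function('B')(-1)) = Mul(Add(-13, -3), Mul(Rational(1, 3), Pow(Add(30, Mul(9, -1)), Rational(1, 2)))) = Mul(-16, Mul(Rational(1, 3), Pow(Add(30, -9), Rational(1, 2)))) = Mul(-16, Mul(Rational(1, 3), Pow(21, Rational(1, 2)))) = Mul(Rational(-16, 3), Pow(21, Rational(1, 2)))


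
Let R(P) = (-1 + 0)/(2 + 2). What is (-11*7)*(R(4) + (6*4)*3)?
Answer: -22099/4 ≈ -5524.8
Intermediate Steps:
R(P) = -¼ (R(P) = -1/4 = -1*¼ = -¼)
(-11*7)*(R(4) + (6*4)*3) = (-11*7)*(-¼ + (6*4)*3) = -77*(-¼ + 24*3) = -77*(-¼ + 72) = -77*287/4 = -22099/4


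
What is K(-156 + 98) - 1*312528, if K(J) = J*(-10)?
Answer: -311948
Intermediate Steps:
K(J) = -10*J
K(-156 + 98) - 1*312528 = -10*(-156 + 98) - 1*312528 = -10*(-58) - 312528 = 580 - 312528 = -311948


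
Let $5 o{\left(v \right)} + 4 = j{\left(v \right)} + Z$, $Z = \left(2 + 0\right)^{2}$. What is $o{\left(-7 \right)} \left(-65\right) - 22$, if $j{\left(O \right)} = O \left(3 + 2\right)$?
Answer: $433$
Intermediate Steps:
$j{\left(O \right)} = 5 O$ ($j{\left(O \right)} = O 5 = 5 O$)
$Z = 4$ ($Z = 2^{2} = 4$)
$o{\left(v \right)} = v$ ($o{\left(v \right)} = - \frac{4}{5} + \frac{5 v + 4}{5} = - \frac{4}{5} + \frac{4 + 5 v}{5} = - \frac{4}{5} + \left(\frac{4}{5} + v\right) = v$)
$o{\left(-7 \right)} \left(-65\right) - 22 = \left(-7\right) \left(-65\right) - 22 = 455 - 22 = 433$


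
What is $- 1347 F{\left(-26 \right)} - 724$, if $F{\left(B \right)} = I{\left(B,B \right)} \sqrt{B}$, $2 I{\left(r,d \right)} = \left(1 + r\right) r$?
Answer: $-724 - 437775 i \sqrt{26} \approx -724.0 - 2.2322 \cdot 10^{6} i$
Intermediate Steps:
$I{\left(r,d \right)} = \frac{r \left(1 + r\right)}{2}$ ($I{\left(r,d \right)} = \frac{\left(1 + r\right) r}{2} = \frac{r \left(1 + r\right)}{2}$)
$F{\left(B \right)} = \frac{B^{\frac{3}{2}} \left(1 + B\right)}{2}$ ($F{\left(B \right)} = \frac{B \left(1 + B\right)}{2} \sqrt{B} = \frac{B^{\frac{3}{2}} \left(1 + B\right)}{2}$)
$- 1347 F{\left(-26 \right)} - 724 = - 1347 \frac{\left(-26\right)^{\frac{3}{2}} \left(1 - 26\right)}{2} - 724 = - 1347 \cdot \frac{1}{2} \left(- 26 i \sqrt{26}\right) \left(-25\right) - 724 = - 1347 \cdot 325 i \sqrt{26} - 724 = - 437775 i \sqrt{26} - 724 = -724 - 437775 i \sqrt{26}$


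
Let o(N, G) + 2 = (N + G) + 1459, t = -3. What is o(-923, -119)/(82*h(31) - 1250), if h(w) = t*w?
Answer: -415/8876 ≈ -0.046755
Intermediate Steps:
h(w) = -3*w
o(N, G) = 1457 + G + N (o(N, G) = -2 + ((N + G) + 1459) = -2 + ((G + N) + 1459) = -2 + (1459 + G + N) = 1457 + G + N)
o(-923, -119)/(82*h(31) - 1250) = (1457 - 119 - 923)/(82*(-3*31) - 1250) = 415/(82*(-93) - 1250) = 415/(-7626 - 1250) = 415/(-8876) = 415*(-1/8876) = -415/8876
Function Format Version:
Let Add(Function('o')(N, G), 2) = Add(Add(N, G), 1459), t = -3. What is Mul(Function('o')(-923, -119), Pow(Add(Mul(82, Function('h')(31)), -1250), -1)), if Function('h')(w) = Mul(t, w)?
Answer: Rational(-415, 8876) ≈ -0.046755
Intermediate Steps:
Function('h')(w) = Mul(-3, w)
Function('o')(N, G) = Add(1457, G, N) (Function('o')(N, G) = Add(-2, Add(Add(N, G), 1459)) = Add(-2, Add(Add(G, N), 1459)) = Add(-2, Add(1459, G, N)) = Add(1457, G, N))
Mul(Function('o')(-923, -119), Pow(Add(Mul(82, Function('h')(31)), -1250), -1)) = Mul(Add(1457, -119, -923), Pow(Add(Mul(82, Mul(-3, 31)), -1250), -1)) = Mul(415, Pow(Add(Mul(82, -93), -1250), -1)) = Mul(415, Pow(Add(-7626, -1250), -1)) = Mul(415, Pow(-8876, -1)) = Mul(415, Rational(-1, 8876)) = Rational(-415, 8876)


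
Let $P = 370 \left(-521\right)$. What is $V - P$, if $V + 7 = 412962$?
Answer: $605725$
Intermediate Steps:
$V = 412955$ ($V = -7 + 412962 = 412955$)
$P = -192770$
$V - P = 412955 - -192770 = 412955 + 192770 = 605725$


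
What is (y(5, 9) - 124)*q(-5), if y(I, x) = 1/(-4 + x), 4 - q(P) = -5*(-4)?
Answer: 9904/5 ≈ 1980.8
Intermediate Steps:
q(P) = -16 (q(P) = 4 - (-5)*(-4) = 4 - 1*20 = 4 - 20 = -16)
(y(5, 9) - 124)*q(-5) = (1/(-4 + 9) - 124)*(-16) = (1/5 - 124)*(-16) = (⅕ - 124)*(-16) = -619/5*(-16) = 9904/5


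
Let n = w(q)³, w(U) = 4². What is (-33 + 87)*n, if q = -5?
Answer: 221184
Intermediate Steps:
w(U) = 16
n = 4096 (n = 16³ = 4096)
(-33 + 87)*n = (-33 + 87)*4096 = 54*4096 = 221184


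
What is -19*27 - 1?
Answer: -514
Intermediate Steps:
-19*27 - 1 = -513 - 1 = -514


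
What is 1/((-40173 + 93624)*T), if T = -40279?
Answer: -1/2152952829 ≈ -4.6448e-10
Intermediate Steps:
1/((-40173 + 93624)*T) = 1/((-40173 + 93624)*(-40279)) = -1/40279/53451 = (1/53451)*(-1/40279) = -1/2152952829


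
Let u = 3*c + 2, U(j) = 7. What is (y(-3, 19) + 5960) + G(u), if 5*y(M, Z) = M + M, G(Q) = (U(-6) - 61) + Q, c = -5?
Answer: 29459/5 ≈ 5891.8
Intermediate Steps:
u = -13 (u = 3*(-5) + 2 = -15 + 2 = -13)
G(Q) = -54 + Q (G(Q) = (7 - 61) + Q = -54 + Q)
y(M, Z) = 2*M/5 (y(M, Z) = (M + M)/5 = (2*M)/5 = 2*M/5)
(y(-3, 19) + 5960) + G(u) = ((2/5)*(-3) + 5960) + (-54 - 13) = (-6/5 + 5960) - 67 = 29794/5 - 67 = 29459/5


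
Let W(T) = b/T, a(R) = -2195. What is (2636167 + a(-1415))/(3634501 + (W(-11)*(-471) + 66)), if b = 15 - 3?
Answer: 28973692/39985889 ≈ 0.72460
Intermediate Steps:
b = 12
W(T) = 12/T
(2636167 + a(-1415))/(3634501 + (W(-11)*(-471) + 66)) = (2636167 - 2195)/(3634501 + ((12/(-11))*(-471) + 66)) = 2633972/(3634501 + ((12*(-1/11))*(-471) + 66)) = 2633972/(3634501 + (-12/11*(-471) + 66)) = 2633972/(3634501 + (5652/11 + 66)) = 2633972/(3634501 + 6378/11) = 2633972/(39985889/11) = 2633972*(11/39985889) = 28973692/39985889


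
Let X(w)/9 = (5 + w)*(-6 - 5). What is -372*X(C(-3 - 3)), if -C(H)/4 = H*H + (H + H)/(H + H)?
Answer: -5266404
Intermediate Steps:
C(H) = -4 - 4*H² (C(H) = -4*(H*H + (H + H)/(H + H)) = -4*(H² + (2*H)/((2*H))) = -4*(H² + (2*H)*(1/(2*H))) = -4*(H² + 1) = -4*(1 + H²) = -4 - 4*H²)
X(w) = -495 - 99*w (X(w) = 9*((5 + w)*(-6 - 5)) = 9*((5 + w)*(-11)) = 9*(-55 - 11*w) = -495 - 99*w)
-372*X(C(-3 - 3)) = -372*(-495 - 99*(-4 - 4*(-3 - 3)²)) = -372*(-495 - 99*(-4 - 4*(-6)²)) = -372*(-495 - 99*(-4 - 4*36)) = -372*(-495 - 99*(-4 - 144)) = -372*(-495 - 99*(-148)) = -372*(-495 + 14652) = -372*14157 = -5266404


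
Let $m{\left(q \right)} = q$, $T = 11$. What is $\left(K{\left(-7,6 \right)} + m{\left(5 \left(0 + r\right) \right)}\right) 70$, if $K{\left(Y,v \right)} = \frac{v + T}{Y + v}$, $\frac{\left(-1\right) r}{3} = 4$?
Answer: $-5390$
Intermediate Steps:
$r = -12$ ($r = \left(-3\right) 4 = -12$)
$K{\left(Y,v \right)} = \frac{11 + v}{Y + v}$ ($K{\left(Y,v \right)} = \frac{v + 11}{Y + v} = \frac{11 + v}{Y + v}$)
$\left(K{\left(-7,6 \right)} + m{\left(5 \left(0 + r\right) \right)}\right) 70 = \left(\frac{11 + 6}{-7 + 6} + 5 \left(0 - 12\right)\right) 70 = \left(\frac{1}{-1} \cdot 17 + 5 \left(-12\right)\right) 70 = \left(\left(-1\right) 17 - 60\right) 70 = \left(-17 - 60\right) 70 = \left(-77\right) 70 = -5390$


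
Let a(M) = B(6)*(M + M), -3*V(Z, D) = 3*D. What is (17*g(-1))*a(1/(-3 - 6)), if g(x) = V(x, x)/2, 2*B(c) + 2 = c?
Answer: -34/9 ≈ -3.7778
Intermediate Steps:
B(c) = -1 + c/2
V(Z, D) = -D
a(M) = 4*M (a(M) = (-1 + (½)*6)*(M + M) = (-1 + 3)*(2*M) = 2*(2*M) = 4*M)
g(x) = -x/2
(17*g(-1))*a(1/(-3 - 6)) = (17*(-½*(-1)))*(4/(-3 - 6)) = (17*(½))*(4/(-9)) = 17*(4*(-⅑))/2 = (17/2)*(-4/9) = -34/9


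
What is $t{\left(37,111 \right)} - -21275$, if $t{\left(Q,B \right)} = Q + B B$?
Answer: $33633$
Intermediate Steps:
$t{\left(Q,B \right)} = Q + B^{2}$
$t{\left(37,111 \right)} - -21275 = \left(37 + 111^{2}\right) - -21275 = \left(37 + 12321\right) + 21275 = 12358 + 21275 = 33633$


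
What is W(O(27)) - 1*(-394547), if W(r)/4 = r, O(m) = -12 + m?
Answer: 394607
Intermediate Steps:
W(r) = 4*r
W(O(27)) - 1*(-394547) = 4*(-12 + 27) - 1*(-394547) = 4*15 + 394547 = 60 + 394547 = 394607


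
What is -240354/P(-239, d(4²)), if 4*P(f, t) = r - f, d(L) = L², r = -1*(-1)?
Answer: -40059/10 ≈ -4005.9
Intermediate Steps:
r = 1
P(f, t) = ¼ - f/4 (P(f, t) = (1 - f)/4 = ¼ - f/4)
-240354/P(-239, d(4²)) = -240354/(¼ - ¼*(-239)) = -240354/(¼ + 239/4) = -240354/60 = -240354*1/60 = -40059/10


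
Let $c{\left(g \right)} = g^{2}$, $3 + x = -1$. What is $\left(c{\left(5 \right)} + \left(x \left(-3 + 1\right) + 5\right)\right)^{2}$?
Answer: $1444$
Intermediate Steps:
$x = -4$ ($x = -3 - 1 = -4$)
$\left(c{\left(5 \right)} + \left(x \left(-3 + 1\right) + 5\right)\right)^{2} = \left(5^{2} - \left(-5 + 4 \left(-3 + 1\right)\right)\right)^{2} = \left(25 + \left(\left(-4\right) \left(-2\right) + 5\right)\right)^{2} = \left(25 + \left(8 + 5\right)\right)^{2} = \left(25 + 13\right)^{2} = 38^{2} = 1444$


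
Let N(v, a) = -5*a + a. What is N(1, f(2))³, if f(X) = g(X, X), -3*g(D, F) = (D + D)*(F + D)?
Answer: 262144/27 ≈ 9709.0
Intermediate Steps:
g(D, F) = -2*D*(D + F)/3 (g(D, F) = -(D + D)*(F + D)/3 = -2*D*(D + F)/3)
f(X) = -4*X²/3 (f(X) = -2*X*(X + X)/3 = -2*X*2*X/3 = -4*X²/3)
N(v, a) = -4*a
N(1, f(2))³ = (-(-16)*2²/3)³ = (-(-16)*4/3)³ = (-4*(-16/3))³ = (64/3)³ = 262144/27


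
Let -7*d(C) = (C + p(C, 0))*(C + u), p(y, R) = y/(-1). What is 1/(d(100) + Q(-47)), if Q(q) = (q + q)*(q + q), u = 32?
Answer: 1/8836 ≈ 0.00011317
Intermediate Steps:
p(y, R) = -y (p(y, R) = y*(-1) = -y)
Q(q) = 4*q² (Q(q) = (2*q)*(2*q) = 4*q²)
d(C) = 0 (d(C) = -(C - C)*(C + 32)/7 = -0*(32 + C) = -⅐*0 = 0)
1/(d(100) + Q(-47)) = 1/(0 + 4*(-47)²) = 1/(0 + 4*2209) = 1/(0 + 8836) = 1/8836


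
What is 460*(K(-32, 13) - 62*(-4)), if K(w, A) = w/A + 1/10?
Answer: 1468918/13 ≈ 1.1299e+5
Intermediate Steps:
K(w, A) = 1/10 + w/A (K(w, A) = w/A + 1*(1/10) = w/A + 1/10 = 1/10 + w/A)
460*(K(-32, 13) - 62*(-4)) = 460*((-32 + (1/10)*13)/13 - 62*(-4)) = 460*((-32 + 13/10)/13 + 248) = 460*((1/13)*(-307/10) + 248) = 460*(-307/130 + 248) = 460*(31933/130) = 1468918/13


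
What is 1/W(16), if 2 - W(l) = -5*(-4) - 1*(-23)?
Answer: -1/41 ≈ -0.024390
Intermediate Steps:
W(l) = -41 (W(l) = 2 - (-5*(-4) - 1*(-23)) = 2 - (20 + 23) = 2 - 1*43 = 2 - 43 = -41)
1/W(16) = 1/(-41) = -1/41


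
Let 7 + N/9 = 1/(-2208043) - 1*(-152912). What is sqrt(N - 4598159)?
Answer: I*sqrt(15708780689467808273)/2208043 ≈ 1795.0*I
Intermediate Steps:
N = 3038587334226/2208043 (N = -63 + 9*(1/(-2208043) - 1*(-152912)) = -63 + 9*(-1/2208043 + 152912) = -63 + 9*(337636271215/2208043) = -63 + 3038726440935/2208043 = 3038587334226/2208043 ≈ 1.3761e+6)
sqrt(N - 4598159) = sqrt(3038587334226/2208043 - 4598159) = sqrt(-7114345458611/2208043) = I*sqrt(15708780689467808273)/2208043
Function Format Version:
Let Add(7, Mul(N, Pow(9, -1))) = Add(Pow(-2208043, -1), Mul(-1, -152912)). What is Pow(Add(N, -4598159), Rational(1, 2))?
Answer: Mul(Rational(1, 2208043), I, Pow(15708780689467808273, Rational(1, 2))) ≈ Mul(1795.0, I)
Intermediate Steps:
N = Rational(3038587334226, 2208043) (N = Add(-63, Mul(9, Add(Pow(-2208043, -1), Mul(-1, -152912)))) = Add(-63, Mul(9, Add(Rational(-1, 2208043), 152912))) = Add(-63, Mul(9, Rational(337636271215, 2208043))) = Add(-63, Rational(3038726440935, 2208043)) = Rational(3038587334226, 2208043) ≈ 1.3761e+6)
Pow(Add(N, -4598159), Rational(1, 2)) = Pow(Add(Rational(3038587334226, 2208043), -4598159), Rational(1, 2)) = Pow(Rational(-7114345458611, 2208043), Rational(1, 2)) = Mul(Rational(1, 2208043), I, Pow(15708780689467808273, Rational(1, 2)))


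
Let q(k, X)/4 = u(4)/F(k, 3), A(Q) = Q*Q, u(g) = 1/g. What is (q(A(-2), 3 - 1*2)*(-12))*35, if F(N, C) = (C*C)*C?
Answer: -140/9 ≈ -15.556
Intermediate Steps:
F(N, C) = C³ (F(N, C) = C²*C = C³)
A(Q) = Q²
q(k, X) = 1/27 (q(k, X) = 4*(1/(4*(3³))) = 4*((¼)/27) = 4*((¼)*(1/27)) = 4*(1/108) = 1/27)
(q(A(-2), 3 - 1*2)*(-12))*35 = ((1/27)*(-12))*35 = -4/9*35 = -140/9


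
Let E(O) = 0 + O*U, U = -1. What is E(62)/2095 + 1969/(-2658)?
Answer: -4289851/5568510 ≈ -0.77038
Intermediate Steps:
E(O) = -O (E(O) = 0 + O*(-1) = 0 - O = -O)
E(62)/2095 + 1969/(-2658) = -1*62/2095 + 1969/(-2658) = -62*1/2095 + 1969*(-1/2658) = -62/2095 - 1969/2658 = -4289851/5568510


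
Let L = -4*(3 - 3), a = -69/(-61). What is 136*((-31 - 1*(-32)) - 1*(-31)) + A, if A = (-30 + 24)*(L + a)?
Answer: 265058/61 ≈ 4345.2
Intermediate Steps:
a = 69/61 (a = -69*(-1/61) = 69/61 ≈ 1.1311)
L = 0 (L = -4*0 = 0)
A = -414/61 (A = (-30 + 24)*(0 + 69/61) = -6*69/61 = -414/61 ≈ -6.7869)
136*((-31 - 1*(-32)) - 1*(-31)) + A = 136*((-31 - 1*(-32)) - 1*(-31)) - 414/61 = 136*((-31 + 32) + 31) - 414/61 = 136*(1 + 31) - 414/61 = 136*32 - 414/61 = 4352 - 414/61 = 265058/61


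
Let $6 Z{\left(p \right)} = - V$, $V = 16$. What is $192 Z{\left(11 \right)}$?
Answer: $-512$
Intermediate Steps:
$Z{\left(p \right)} = - \frac{8}{3}$ ($Z{\left(p \right)} = \frac{\left(-1\right) 16}{6} = \frac{1}{6} \left(-16\right) = - \frac{8}{3}$)
$192 Z{\left(11 \right)} = 192 \left(- \frac{8}{3}\right) = -512$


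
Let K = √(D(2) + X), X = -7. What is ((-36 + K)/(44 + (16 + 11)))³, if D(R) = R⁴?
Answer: -35937/357911 ≈ -0.10041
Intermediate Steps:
K = 3 (K = √(2⁴ - 7) = √(16 - 7) = √9 = 3)
((-36 + K)/(44 + (16 + 11)))³ = ((-36 + 3)/(44 + (16 + 11)))³ = (-33/(44 + 27))³ = (-33/71)³ = -35937/357911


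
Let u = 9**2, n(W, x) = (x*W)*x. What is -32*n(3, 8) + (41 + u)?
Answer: -6022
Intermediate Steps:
n(W, x) = W*x**2 (n(W, x) = (W*x)*x = W*x**2)
u = 81
-32*n(3, 8) + (41 + u) = -96*8**2 + (41 + 81) = -96*64 + 122 = -32*192 + 122 = -6144 + 122 = -6022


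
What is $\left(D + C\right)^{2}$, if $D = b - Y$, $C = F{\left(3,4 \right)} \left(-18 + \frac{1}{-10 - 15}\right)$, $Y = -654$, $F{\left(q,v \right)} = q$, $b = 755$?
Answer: $\frac{1147312384}{625} \approx 1.8357 \cdot 10^{6}$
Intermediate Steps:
$C = - \frac{1353}{25}$ ($C = 3 \left(-18 + \frac{1}{-10 - 15}\right) = 3 \left(-18 + \frac{1}{-25}\right) = 3 \left(-18 - \frac{1}{25}\right) = 3 \left(- \frac{451}{25}\right) = - \frac{1353}{25} \approx -54.12$)
$D = 1409$ ($D = 755 - -654 = 755 + 654 = 1409$)
$\left(D + C\right)^{2} = \left(1409 - \frac{1353}{25}\right)^{2} = \left(\frac{33872}{25}\right)^{2} = \frac{1147312384}{625}$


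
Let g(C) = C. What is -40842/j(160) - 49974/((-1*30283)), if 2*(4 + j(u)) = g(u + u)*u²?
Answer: 33909414303/20673174478 ≈ 1.6403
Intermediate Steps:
j(u) = -4 + u³ (j(u) = -4 + ((u + u)*u²)/2 = -4 + ((2*u)*u²)/2 = -4 + (2*u³)/2 = -4 + u³)
-40842/j(160) - 49974/((-1*30283)) = -40842/(-4 + 160³) - 49974/((-1*30283)) = -40842/(-4 + 4096000) - 49974/(-30283) = -40842/4095996 - 49974*(-1/30283) = -40842*1/4095996 + 49974/30283 = -6807/682666 + 49974/30283 = 33909414303/20673174478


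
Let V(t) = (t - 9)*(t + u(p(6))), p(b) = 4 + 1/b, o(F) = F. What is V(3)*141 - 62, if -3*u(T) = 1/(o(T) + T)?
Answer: -64154/25 ≈ -2566.2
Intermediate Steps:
u(T) = -1/(6*T) (u(T) = -1/(3*(T + T)) = -1/(2*T)/3 = -1/(6*T))
V(t) = (-9 + t)*(-1/25 + t) (V(t) = (t - 9)*(t - 1/(6*(4 + 1/6))) = (-9 + t)*(t - 1/(6*(4 + ⅙))) = (-9 + t)*(t - 1/(6*25/6)) = (-9 + t)*(t - ⅙*6/25) = (-9 + t)*(t - 1/25) = (-9 + t)*(-1/25 + t))
V(3)*141 - 62 = (9/25 + 3² - 226/25*3)*141 - 62 = (9/25 + 9 - 678/25)*141 - 62 = -444/25*141 - 62 = -62604/25 - 62 = -64154/25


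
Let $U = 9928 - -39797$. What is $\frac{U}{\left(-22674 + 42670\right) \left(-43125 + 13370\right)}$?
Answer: $- \frac{9945}{118996196} \approx -8.3574 \cdot 10^{-5}$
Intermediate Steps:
$U = 49725$ ($U = 9928 + 39797 = 49725$)
$\frac{U}{\left(-22674 + 42670\right) \left(-43125 + 13370\right)} = \frac{49725}{\left(-22674 + 42670\right) \left(-43125 + 13370\right)} = \frac{49725}{19996 \left(-29755\right)} = \frac{49725}{-594980980} = 49725 \left(- \frac{1}{594980980}\right) = - \frac{9945}{118996196}$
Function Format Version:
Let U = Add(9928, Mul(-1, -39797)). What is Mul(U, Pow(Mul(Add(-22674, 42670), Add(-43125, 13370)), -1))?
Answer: Rational(-9945, 118996196) ≈ -8.3574e-5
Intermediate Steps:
U = 49725 (U = Add(9928, 39797) = 49725)
Mul(U, Pow(Mul(Add(-22674, 42670), Add(-43125, 13370)), -1)) = Mul(49725, Pow(Mul(Add(-22674, 42670), Add(-43125, 13370)), -1)) = Mul(49725, Pow(Mul(19996, -29755), -1)) = Mul(49725, Pow(-594980980, -1)) = Mul(49725, Rational(-1, 594980980)) = Rational(-9945, 118996196)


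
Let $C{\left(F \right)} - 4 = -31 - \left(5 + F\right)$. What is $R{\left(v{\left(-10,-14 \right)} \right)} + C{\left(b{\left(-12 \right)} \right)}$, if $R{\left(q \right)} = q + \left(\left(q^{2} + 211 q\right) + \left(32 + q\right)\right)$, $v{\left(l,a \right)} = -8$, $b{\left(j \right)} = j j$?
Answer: $-1784$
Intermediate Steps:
$b{\left(j \right)} = j^{2}$
$C{\left(F \right)} = -32 - F$ ($C{\left(F \right)} = 4 - \left(36 + F\right) = -32 - F$)
$R{\left(q \right)} = 32 + q^{2} + 213 q$ ($R{\left(q \right)} = q + \left(32 + q^{2} + 212 q\right) = 32 + q^{2} + 213 q$)
$R{\left(v{\left(-10,-14 \right)} \right)} + C{\left(b{\left(-12 \right)} \right)} = \left(32 + \left(-8\right)^{2} + 213 \left(-8\right)\right) - 176 = \left(32 + 64 - 1704\right) - 176 = -1608 - 176 = -1784$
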